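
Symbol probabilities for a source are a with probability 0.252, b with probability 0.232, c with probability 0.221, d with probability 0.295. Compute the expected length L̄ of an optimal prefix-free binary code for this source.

Repeatedly combine the two least-probable nodes; the expected code length is the sum of the merged weights.
merge 221/1000 + 29/125 → 453/1000
merge 63/250 + 59/200 → 547/1000
merge 453/1000 + 547/1000 → 1
L = 453/1000 + 547/1000 + 1 = 2 bits/symbol.

2 bits/symbol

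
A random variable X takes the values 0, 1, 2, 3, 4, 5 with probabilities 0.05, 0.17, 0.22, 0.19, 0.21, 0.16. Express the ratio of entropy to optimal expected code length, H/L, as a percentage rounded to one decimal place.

96.6%

Entropy H = −Σ p log₂ p ≈ 2.4823 bits.
Huffman merges: 1/20+4/25→21/100; 17/100+19/100→9/25; 21/100+21/100→21/50; 11/50+9/25→29/50; 21/50+29/50→1. L = 257/100 ≈ 2.5700.
Efficiency = H/L = 2.4823/2.5700 = 96.6%.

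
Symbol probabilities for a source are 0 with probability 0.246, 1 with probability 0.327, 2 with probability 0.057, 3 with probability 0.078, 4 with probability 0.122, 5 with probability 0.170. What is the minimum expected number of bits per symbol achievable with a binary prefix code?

Repeatedly combine the two least-probable nodes; the expected code length is the sum of the merged weights.
merge 57/1000 + 39/500 → 27/200
merge 61/500 + 27/200 → 257/1000
merge 17/100 + 123/500 → 52/125
merge 257/1000 + 327/1000 → 73/125
merge 52/125 + 73/125 → 1
L = 27/200 + 257/1000 + 52/125 + 73/125 + 1 = 299/125 = 2.392 bits/symbol.

2.392 bits/symbol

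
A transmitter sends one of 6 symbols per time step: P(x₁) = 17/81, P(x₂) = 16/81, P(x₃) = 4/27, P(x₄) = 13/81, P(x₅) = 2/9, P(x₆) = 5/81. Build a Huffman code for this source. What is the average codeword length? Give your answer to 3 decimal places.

2.568 bits/symbol

Repeatedly combine the two least-probable nodes; the expected code length is the sum of the merged weights.
merge 5/81 + 4/27 → 17/81
merge 13/81 + 16/81 → 29/81
merge 17/81 + 17/81 → 34/81
merge 2/9 + 29/81 → 47/81
merge 34/81 + 47/81 → 1
L = 17/81 + 29/81 + 34/81 + 47/81 + 1 = 208/81 ≈ 2.568 bits/symbol.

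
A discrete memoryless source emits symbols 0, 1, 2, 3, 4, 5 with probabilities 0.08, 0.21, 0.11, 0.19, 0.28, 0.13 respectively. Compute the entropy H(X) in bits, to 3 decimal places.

2.467 bits

H = −Σ pᵢ log₂ pᵢ.
−0.08·log₂(0.08) = 0.2915
−0.21·log₂(0.21) = 0.4728
−0.11·log₂(0.11) = 0.3503
−0.19·log₂(0.19) = 0.4552
−0.28·log₂(0.28) = 0.5142
−0.13·log₂(0.13) = 0.3826
Sum ≈ 2.4667 → 2.467 bits.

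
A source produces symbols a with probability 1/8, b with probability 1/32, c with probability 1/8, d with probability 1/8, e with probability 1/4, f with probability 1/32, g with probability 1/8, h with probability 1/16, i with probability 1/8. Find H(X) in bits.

2.9375 bits

Each probability is a power of 1/2, so log₂(1/p) is an integer.
H = Σ p·log₂(1/p) = 1/8·3 + 1/32·5 + 1/8·3 + 1/8·3 + 1/4·2 + 1/32·5 + 1/8·3 + 1/16·4 + 1/8·3 = 2.9375 bits.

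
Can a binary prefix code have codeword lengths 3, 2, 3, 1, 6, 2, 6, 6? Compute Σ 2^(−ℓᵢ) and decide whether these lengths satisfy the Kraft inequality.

With common denominator 2^6 = 64: Σ 2^(−ℓᵢ) = 8/64 + 16/64 + 8/64 + 32/64 + 1/64 + 16/64 + 1/64 + 1/64 = 83/64 = 1.296875.
Kraft's inequality requires Σ ≤ 1; here Σ = 1.296875 > 1, so no such prefix code exists.

1.296875; no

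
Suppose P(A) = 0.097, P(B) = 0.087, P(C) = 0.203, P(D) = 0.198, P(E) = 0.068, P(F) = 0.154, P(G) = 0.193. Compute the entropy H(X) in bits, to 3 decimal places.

2.700 bits

H = −Σ pᵢ log₂ pᵢ.
−0.097·log₂(0.097) = 0.3265
−0.087·log₂(0.087) = 0.3065
−0.203·log₂(0.203) = 0.4670
−0.198·log₂(0.198) = 0.4626
−0.068·log₂(0.068) = 0.2637
−0.154·log₂(0.154) = 0.4156
−0.193·log₂(0.193) = 0.4581
Sum ≈ 2.7000 → 2.700 bits.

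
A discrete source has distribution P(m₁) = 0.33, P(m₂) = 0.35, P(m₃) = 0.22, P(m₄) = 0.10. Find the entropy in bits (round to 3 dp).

H = −Σ pᵢ log₂ pᵢ.
−0.33·log₂(0.33) = 0.5278
−0.35·log₂(0.35) = 0.5301
−0.22·log₂(0.22) = 0.4806
−0.10·log₂(0.10) = 0.3322
Sum ≈ 1.8707 → 1.871 bits.

1.871 bits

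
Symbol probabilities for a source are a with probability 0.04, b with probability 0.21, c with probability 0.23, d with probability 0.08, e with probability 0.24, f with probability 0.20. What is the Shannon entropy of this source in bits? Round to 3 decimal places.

2.396 bits

H = −Σ pᵢ log₂ pᵢ.
−0.04·log₂(0.04) = 0.1858
−0.21·log₂(0.21) = 0.4728
−0.23·log₂(0.23) = 0.4877
−0.08·log₂(0.08) = 0.2915
−0.24·log₂(0.24) = 0.4941
−0.20·log₂(0.20) = 0.4644
Sum ≈ 2.3963 → 2.396 bits.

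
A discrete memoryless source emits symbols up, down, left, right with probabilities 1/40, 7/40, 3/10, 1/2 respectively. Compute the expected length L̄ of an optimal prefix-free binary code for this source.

1.7 bits/symbol

Repeatedly combine the two least-probable nodes; the expected code length is the sum of the merged weights.
merge 1/40 + 7/40 → 1/5
merge 1/5 + 3/10 → 1/2
merge 1/2 + 1/2 → 1
L = 1/5 + 1/2 + 1 = 17/10 = 1.7 bits/symbol.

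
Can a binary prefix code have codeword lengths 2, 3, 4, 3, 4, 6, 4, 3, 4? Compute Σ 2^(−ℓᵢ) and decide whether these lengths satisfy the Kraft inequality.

0.890625; yes

With common denominator 2^6 = 64: Σ 2^(−ℓᵢ) = 16/64 + 8/64 + 4/64 + 8/64 + 4/64 + 1/64 + 4/64 + 8/64 + 4/64 = 57/64 = 0.890625.
Kraft's inequality requires Σ ≤ 1; here Σ = 0.890625 ≤ 1, so such a prefix code exists.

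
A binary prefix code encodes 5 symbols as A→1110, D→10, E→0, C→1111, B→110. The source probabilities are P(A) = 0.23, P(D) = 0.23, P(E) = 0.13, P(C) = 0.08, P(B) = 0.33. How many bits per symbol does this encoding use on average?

2.82 bits/symbol

L̄ = Σ pᵢ·ℓᵢ = 0.23·4 + 0.23·2 + 0.13·1 + 0.08·4 + 0.33·3 = 2.82 bits/symbol.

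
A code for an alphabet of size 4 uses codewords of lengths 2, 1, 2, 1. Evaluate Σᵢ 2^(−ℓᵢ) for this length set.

1.5

With common denominator 2^2 = 4: Σ 2^(−ℓᵢ) = 1/4 + 2/4 + 1/4 + 2/4 = 6/4 = 1.5.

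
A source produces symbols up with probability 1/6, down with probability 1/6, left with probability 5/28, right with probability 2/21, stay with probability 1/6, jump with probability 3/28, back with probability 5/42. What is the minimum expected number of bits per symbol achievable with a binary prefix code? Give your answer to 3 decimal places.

2.821 bits/symbol

Repeatedly combine the two least-probable nodes; the expected code length is the sum of the merged weights.
merge 2/21 + 3/28 → 17/84
merge 5/42 + 1/6 → 2/7
merge 1/6 + 1/6 → 1/3
merge 5/28 + 17/84 → 8/21
merge 2/7 + 1/3 → 13/21
merge 8/21 + 13/21 → 1
L = 17/84 + 2/7 + 1/3 + 8/21 + 13/21 + 1 = 79/28 ≈ 2.821 bits/symbol.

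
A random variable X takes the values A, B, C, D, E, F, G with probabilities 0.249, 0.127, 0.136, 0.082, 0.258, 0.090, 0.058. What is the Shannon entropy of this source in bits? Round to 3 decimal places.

H = −Σ pᵢ log₂ pᵢ.
−0.249·log₂(0.249) = 0.4994
−0.127·log₂(0.127) = 0.3781
−0.136·log₂(0.136) = 0.3915
−0.082·log₂(0.082) = 0.2959
−0.258·log₂(0.258) = 0.5043
−0.090·log₂(0.090) = 0.3127
−0.058·log₂(0.058) = 0.2383
Sum ≈ 2.6200 → 2.620 bits.

2.620 bits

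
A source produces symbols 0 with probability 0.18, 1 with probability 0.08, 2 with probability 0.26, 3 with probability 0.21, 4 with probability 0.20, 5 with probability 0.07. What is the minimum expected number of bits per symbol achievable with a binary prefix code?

Repeatedly combine the two least-probable nodes; the expected code length is the sum of the merged weights.
merge 7/100 + 2/25 → 3/20
merge 3/20 + 9/50 → 33/100
merge 1/5 + 21/100 → 41/100
merge 13/50 + 33/100 → 59/100
merge 41/100 + 59/100 → 1
L = 3/20 + 33/100 + 41/100 + 59/100 + 1 = 62/25 = 2.48 bits/symbol.

2.48 bits/symbol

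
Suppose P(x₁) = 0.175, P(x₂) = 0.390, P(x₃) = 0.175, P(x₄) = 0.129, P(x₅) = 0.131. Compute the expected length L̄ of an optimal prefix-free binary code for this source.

2.22 bits/symbol

Repeatedly combine the two least-probable nodes; the expected code length is the sum of the merged weights.
merge 129/1000 + 131/1000 → 13/50
merge 7/40 + 7/40 → 7/20
merge 13/50 + 7/20 → 61/100
merge 39/100 + 61/100 → 1
L = 13/50 + 7/20 + 61/100 + 1 = 111/50 = 2.22 bits/symbol.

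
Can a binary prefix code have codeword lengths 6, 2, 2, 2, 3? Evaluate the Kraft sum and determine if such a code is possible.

With common denominator 2^6 = 64: Σ 2^(−ℓᵢ) = 1/64 + 16/64 + 16/64 + 16/64 + 8/64 = 57/64 = 0.890625.
Kraft's inequality requires Σ ≤ 1; here Σ = 0.890625 ≤ 1, so such a prefix code exists.

0.890625; yes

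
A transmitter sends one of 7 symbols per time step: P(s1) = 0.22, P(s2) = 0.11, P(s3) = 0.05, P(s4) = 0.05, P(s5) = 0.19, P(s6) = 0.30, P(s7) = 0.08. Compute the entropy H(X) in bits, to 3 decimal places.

H = −Σ pᵢ log₂ pᵢ.
−0.22·log₂(0.22) = 0.4806
−0.11·log₂(0.11) = 0.3503
−0.05·log₂(0.05) = 0.2161
−0.05·log₂(0.05) = 0.2161
−0.19·log₂(0.19) = 0.4552
−0.30·log₂(0.30) = 0.5211
−0.08·log₂(0.08) = 0.2915
Sum ≈ 2.5309 → 2.531 bits.

2.531 bits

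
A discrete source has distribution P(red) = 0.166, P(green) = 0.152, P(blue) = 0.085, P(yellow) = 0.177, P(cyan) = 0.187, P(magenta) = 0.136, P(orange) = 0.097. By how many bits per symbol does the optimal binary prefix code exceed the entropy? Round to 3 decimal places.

Entropy H = −Σ p log₂ p ≈ 2.7579 bits.
Huffman merges: 17/200+97/1000→91/500; 17/125+19/125→36/125; 83/500+177/1000→343/1000; 91/500+187/1000→369/1000; 36/125+343/1000→631/1000; 369/1000+631/1000→1. L = 2813/1000 ≈ 2.8130.
L − H = 2.8130 − 2.7579 = 0.055 bits.

0.055 bits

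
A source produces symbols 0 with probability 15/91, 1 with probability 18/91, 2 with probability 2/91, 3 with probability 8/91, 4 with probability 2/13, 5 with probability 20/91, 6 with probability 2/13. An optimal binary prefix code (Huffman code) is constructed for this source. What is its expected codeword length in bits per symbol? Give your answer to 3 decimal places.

2.692 bits/symbol

Repeatedly combine the two least-probable nodes; the expected code length is the sum of the merged weights.
merge 2/91 + 8/91 → 10/91
merge 10/91 + 2/13 → 24/91
merge 2/13 + 15/91 → 29/91
merge 18/91 + 20/91 → 38/91
merge 24/91 + 29/91 → 53/91
merge 38/91 + 53/91 → 1
L = 10/91 + 24/91 + 29/91 + 38/91 + 53/91 + 1 = 35/13 ≈ 2.692 bits/symbol.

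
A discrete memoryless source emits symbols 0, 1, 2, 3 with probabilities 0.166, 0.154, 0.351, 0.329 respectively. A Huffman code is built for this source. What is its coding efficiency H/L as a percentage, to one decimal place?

Entropy H = −Σ p log₂ p ≈ 1.9035 bits.
Huffman merges: 77/500+83/500→8/25; 8/25+329/1000→649/1000; 351/1000+649/1000→1. L = 1969/1000 ≈ 1.9690.
Efficiency = H/L = 1.9035/1.9690 = 96.7%.

96.7%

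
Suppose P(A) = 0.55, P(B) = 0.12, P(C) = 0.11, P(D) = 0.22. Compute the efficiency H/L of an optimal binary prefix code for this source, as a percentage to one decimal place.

99.5%

Entropy H = −Σ p log₂ p ≈ 1.6723 bits.
Huffman merges: 11/100+3/25→23/100; 11/50+23/100→9/20; 9/20+11/20→1. L = 42/25 ≈ 1.6800.
Efficiency = H/L = 1.6723/1.6800 = 99.5%.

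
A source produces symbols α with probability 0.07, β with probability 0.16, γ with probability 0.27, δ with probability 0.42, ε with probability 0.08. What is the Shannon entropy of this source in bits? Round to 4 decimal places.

H = −Σ pᵢ log₂ pᵢ.
−0.07·log₂(0.07) = 0.2686
−0.16·log₂(0.16) = 0.4230
−0.27·log₂(0.27) = 0.5100
−0.42·log₂(0.42) = 0.5256
−0.08·log₂(0.08) = 0.2915
Sum ≈ 2.0187 → 2.0187 bits.

2.0187 bits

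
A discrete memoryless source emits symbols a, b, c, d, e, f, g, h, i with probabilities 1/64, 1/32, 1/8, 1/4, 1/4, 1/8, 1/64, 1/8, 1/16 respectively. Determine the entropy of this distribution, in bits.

2.71875 bits

Each probability is a power of 1/2, so log₂(1/p) is an integer.
H = Σ p·log₂(1/p) = 1/64·6 + 1/32·5 + 1/8·3 + 1/4·2 + 1/4·2 + 1/8·3 + 1/64·6 + 1/8·3 + 1/16·4 = 2.71875 bits.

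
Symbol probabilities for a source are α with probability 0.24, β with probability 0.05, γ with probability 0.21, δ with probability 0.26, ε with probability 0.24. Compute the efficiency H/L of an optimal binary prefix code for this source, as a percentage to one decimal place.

96.6%

Entropy H = −Σ p log₂ p ≈ 2.1825 bits.
Huffman merges: 1/20+21/100→13/50; 6/25+6/25→12/25; 13/50+13/50→13/25; 12/25+13/25→1. L = 113/50 ≈ 2.2600.
Efficiency = H/L = 2.1825/2.2600 = 96.6%.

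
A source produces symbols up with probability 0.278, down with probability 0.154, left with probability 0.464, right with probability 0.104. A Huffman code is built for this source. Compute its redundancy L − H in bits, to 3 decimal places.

Entropy H = −Σ p log₂ p ≈ 1.7827 bits.
Huffman merges: 13/125+77/500→129/500; 129/500+139/500→67/125; 58/125+67/125→1. L = 897/500 ≈ 1.7940.
L − H = 1.7940 − 1.7827 = 0.011 bits.

0.011 bits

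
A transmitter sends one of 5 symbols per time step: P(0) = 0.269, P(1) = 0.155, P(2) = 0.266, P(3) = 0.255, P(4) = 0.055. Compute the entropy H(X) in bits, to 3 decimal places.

2.168 bits

H = −Σ pᵢ log₂ pᵢ.
−0.269·log₂(0.269) = 0.5096
−0.155·log₂(0.155) = 0.4169
−0.266·log₂(0.266) = 0.5082
−0.255·log₂(0.255) = 0.5027
−0.055·log₂(0.055) = 0.2301
Sum ≈ 2.1675 → 2.168 bits.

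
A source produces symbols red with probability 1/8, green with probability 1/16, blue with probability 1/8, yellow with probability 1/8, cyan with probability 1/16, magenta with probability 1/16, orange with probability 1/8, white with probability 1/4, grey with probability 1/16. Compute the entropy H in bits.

3 bits

Each probability is a power of 1/2, so log₂(1/p) is an integer.
H = Σ p·log₂(1/p) = 1/8·3 + 1/16·4 + 1/8·3 + 1/8·3 + 1/16·4 + 1/16·4 + 1/8·3 + 1/4·2 + 1/16·4 = 3 bits.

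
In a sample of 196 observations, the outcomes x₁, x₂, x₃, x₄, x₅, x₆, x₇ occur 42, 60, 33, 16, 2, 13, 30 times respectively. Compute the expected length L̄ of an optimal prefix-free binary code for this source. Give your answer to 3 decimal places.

Probabilities are the counts divided by 196.
Repeatedly combine the two least-probable nodes; the expected code length is the sum of the merged weights.
merge 1/98 + 13/196 → 15/196
merge 15/196 + 4/49 → 31/196
merge 15/98 + 31/196 → 61/196
merge 33/196 + 3/14 → 75/196
merge 15/49 + 61/196 → 121/196
merge 75/196 + 121/196 → 1
L = 15/196 + 31/196 + 61/196 + 75/196 + 121/196 + 1 = 499/196 ≈ 2.546 bits/symbol.

2.546 bits/symbol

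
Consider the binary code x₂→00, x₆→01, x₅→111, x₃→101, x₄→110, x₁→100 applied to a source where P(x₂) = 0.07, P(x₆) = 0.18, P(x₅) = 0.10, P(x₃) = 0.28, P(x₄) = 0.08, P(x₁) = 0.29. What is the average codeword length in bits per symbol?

2.75 bits/symbol

L̄ = Σ pᵢ·ℓᵢ = 0.07·2 + 0.18·2 + 0.10·3 + 0.28·3 + 0.08·3 + 0.29·3 = 2.75 bits/symbol.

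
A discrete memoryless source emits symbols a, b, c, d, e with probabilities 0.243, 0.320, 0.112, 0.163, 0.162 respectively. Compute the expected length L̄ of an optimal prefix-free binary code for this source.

2.274 bits/symbol

Repeatedly combine the two least-probable nodes; the expected code length is the sum of the merged weights.
merge 14/125 + 81/500 → 137/500
merge 163/1000 + 243/1000 → 203/500
merge 137/500 + 8/25 → 297/500
merge 203/500 + 297/500 → 1
L = 137/500 + 203/500 + 297/500 + 1 = 1137/500 = 2.274 bits/symbol.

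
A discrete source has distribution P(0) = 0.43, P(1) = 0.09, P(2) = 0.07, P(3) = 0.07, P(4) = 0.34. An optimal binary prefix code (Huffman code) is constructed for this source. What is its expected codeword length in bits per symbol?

1.94 bits/symbol

Repeatedly combine the two least-probable nodes; the expected code length is the sum of the merged weights.
merge 7/100 + 7/100 → 7/50
merge 9/100 + 7/50 → 23/100
merge 23/100 + 17/50 → 57/100
merge 43/100 + 57/100 → 1
L = 7/50 + 23/100 + 57/100 + 1 = 97/50 = 1.94 bits/symbol.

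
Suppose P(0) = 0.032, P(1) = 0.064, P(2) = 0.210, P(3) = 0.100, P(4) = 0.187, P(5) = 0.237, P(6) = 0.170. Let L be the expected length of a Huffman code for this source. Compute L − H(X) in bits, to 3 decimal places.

0.052 bits

Entropy H = −Σ p log₂ p ≈ 2.5969 bits.
Huffman merges: 4/125+8/125→12/125; 12/125+1/10→49/250; 17/100+187/1000→357/1000; 49/250+21/100→203/500; 237/1000+357/1000→297/500; 203/500+297/500→1. L = 2649/1000 ≈ 2.6490.
L − H = 2.6490 − 2.5969 = 0.052 bits.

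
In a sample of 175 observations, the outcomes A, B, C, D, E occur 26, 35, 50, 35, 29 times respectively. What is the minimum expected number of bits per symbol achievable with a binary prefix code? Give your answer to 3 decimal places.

Probabilities are the counts divided by 175.
Repeatedly combine the two least-probable nodes; the expected code length is the sum of the merged weights.
merge 26/175 + 29/175 → 11/35
merge 1/5 + 1/5 → 2/5
merge 2/7 + 11/35 → 3/5
merge 2/5 + 3/5 → 1
L = 11/35 + 2/5 + 3/5 + 1 = 81/35 ≈ 2.314 bits/symbol.

2.314 bits/symbol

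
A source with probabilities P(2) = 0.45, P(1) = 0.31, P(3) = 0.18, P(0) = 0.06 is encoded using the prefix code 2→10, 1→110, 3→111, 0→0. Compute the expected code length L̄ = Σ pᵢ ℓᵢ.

L̄ = Σ pᵢ·ℓᵢ = 0.45·2 + 0.31·3 + 0.18·3 + 0.06·1 = 2.43 bits/symbol.

2.43 bits/symbol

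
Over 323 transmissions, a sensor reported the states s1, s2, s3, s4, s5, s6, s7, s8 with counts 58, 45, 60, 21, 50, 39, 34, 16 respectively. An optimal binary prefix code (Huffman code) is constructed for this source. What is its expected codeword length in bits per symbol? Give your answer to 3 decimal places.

Probabilities are the counts divided by 323.
Repeatedly combine the two least-probable nodes; the expected code length is the sum of the merged weights.
merge 16/323 + 21/323 → 37/323
merge 2/19 + 37/323 → 71/323
merge 39/323 + 45/323 → 84/323
merge 50/323 + 58/323 → 108/323
merge 60/323 + 71/323 → 131/323
merge 84/323 + 108/323 → 192/323
merge 131/323 + 192/323 → 1
L = 37/323 + 71/323 + 84/323 + 108/323 + 131/323 + 192/323 + 1 = 946/323 ≈ 2.929 bits/symbol.

2.929 bits/symbol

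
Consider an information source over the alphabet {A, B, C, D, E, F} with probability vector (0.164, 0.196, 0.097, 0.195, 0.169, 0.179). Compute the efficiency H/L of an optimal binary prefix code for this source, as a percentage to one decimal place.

Entropy H = −Σ p log₂ p ≈ 2.5527 bits.
Huffman merges: 97/1000+41/250→261/1000; 169/1000+179/1000→87/250; 39/200+49/250→391/1000; 261/1000+87/250→609/1000; 391/1000+609/1000→1. L = 2609/1000 ≈ 2.6090.
Efficiency = H/L = 2.5527/2.6090 = 97.8%.

97.8%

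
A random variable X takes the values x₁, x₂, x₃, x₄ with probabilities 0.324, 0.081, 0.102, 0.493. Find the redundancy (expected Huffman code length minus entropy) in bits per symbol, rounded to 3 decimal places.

Entropy H = −Σ p log₂ p ≈ 1.6595 bits.
Huffman merges: 81/1000+51/500→183/1000; 183/1000+81/250→507/1000; 493/1000+507/1000→1. L = 169/100 ≈ 1.6900.
L − H = 1.6900 − 1.6595 = 0.031 bits.

0.031 bits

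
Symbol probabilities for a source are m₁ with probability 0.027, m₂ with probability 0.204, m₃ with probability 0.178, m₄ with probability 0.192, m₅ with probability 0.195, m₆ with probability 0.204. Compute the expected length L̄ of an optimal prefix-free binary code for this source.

2.592 bits/symbol

Repeatedly combine the two least-probable nodes; the expected code length is the sum of the merged weights.
merge 27/1000 + 89/500 → 41/200
merge 24/125 + 39/200 → 387/1000
merge 51/250 + 51/250 → 51/125
merge 41/200 + 387/1000 → 74/125
merge 51/125 + 74/125 → 1
L = 41/200 + 387/1000 + 51/125 + 74/125 + 1 = 324/125 = 2.592 bits/symbol.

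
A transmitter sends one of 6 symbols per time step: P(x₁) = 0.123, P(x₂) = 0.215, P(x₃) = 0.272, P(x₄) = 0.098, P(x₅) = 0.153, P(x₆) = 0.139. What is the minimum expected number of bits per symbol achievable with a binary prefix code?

2.513 bits/symbol

Repeatedly combine the two least-probable nodes; the expected code length is the sum of the merged weights.
merge 49/500 + 123/1000 → 221/1000
merge 139/1000 + 153/1000 → 73/250
merge 43/200 + 221/1000 → 109/250
merge 34/125 + 73/250 → 141/250
merge 109/250 + 141/250 → 1
L = 221/1000 + 73/250 + 109/250 + 141/250 + 1 = 2513/1000 = 2.513 bits/symbol.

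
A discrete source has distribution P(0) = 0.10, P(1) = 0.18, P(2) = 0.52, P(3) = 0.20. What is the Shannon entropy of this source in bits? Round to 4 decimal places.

H = −Σ pᵢ log₂ pᵢ.
−0.10·log₂(0.10) = 0.3322
−0.18·log₂(0.18) = 0.4453
−0.52·log₂(0.52) = 0.4906
−0.20·log₂(0.20) = 0.4644
Sum ≈ 1.7325 → 1.7325 bits.

1.7325 bits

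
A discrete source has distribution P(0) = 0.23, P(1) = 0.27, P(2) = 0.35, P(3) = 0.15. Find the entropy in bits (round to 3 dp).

1.938 bits

H = −Σ pᵢ log₂ pᵢ.
−0.23·log₂(0.23) = 0.4877
−0.27·log₂(0.27) = 0.5100
−0.35·log₂(0.35) = 0.5301
−0.15·log₂(0.15) = 0.4105
Sum ≈ 1.9383 → 1.938 bits.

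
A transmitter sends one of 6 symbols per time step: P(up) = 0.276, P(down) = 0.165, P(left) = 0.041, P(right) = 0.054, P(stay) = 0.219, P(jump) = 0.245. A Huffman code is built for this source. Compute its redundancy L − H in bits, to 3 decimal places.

0.020 bits

Entropy H = −Σ p log₂ p ≈ 2.3348 bits.
Huffman merges: 41/1000+27/500→19/200; 19/200+33/200→13/50; 219/1000+49/200→58/125; 13/50+69/250→67/125; 58/125+67/125→1. L = 471/200 ≈ 2.3550.
L − H = 2.3550 − 2.3348 = 0.020 bits.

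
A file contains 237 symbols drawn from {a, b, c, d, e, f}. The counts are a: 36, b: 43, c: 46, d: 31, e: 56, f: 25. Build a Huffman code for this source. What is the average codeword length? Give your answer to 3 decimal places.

2.570 bits/symbol

Probabilities are the counts divided by 237.
Repeatedly combine the two least-probable nodes; the expected code length is the sum of the merged weights.
merge 25/237 + 31/237 → 56/237
merge 12/79 + 43/237 → 1/3
merge 46/237 + 56/237 → 34/79
merge 56/237 + 1/3 → 45/79
merge 34/79 + 45/79 → 1
L = 56/237 + 1/3 + 34/79 + 45/79 + 1 = 203/79 ≈ 2.570 bits/symbol.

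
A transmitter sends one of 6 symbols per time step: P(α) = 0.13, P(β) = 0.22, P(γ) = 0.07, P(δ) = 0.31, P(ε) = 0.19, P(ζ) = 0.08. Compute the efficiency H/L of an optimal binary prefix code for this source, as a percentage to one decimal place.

Entropy H = −Σ p log₂ p ≈ 2.4023 bits.
Huffman merges: 7/100+2/25→3/20; 13/100+3/20→7/25; 19/100+11/50→41/100; 7/25+31/100→59/100; 41/100+59/100→1. L = 243/100 ≈ 2.4300.
Efficiency = H/L = 2.4023/2.4300 = 98.9%.

98.9%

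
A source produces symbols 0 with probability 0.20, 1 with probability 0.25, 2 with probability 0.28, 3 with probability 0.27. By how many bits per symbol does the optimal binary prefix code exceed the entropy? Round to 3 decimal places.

Entropy H = −Σ p log₂ p ≈ 1.9886 bits.
Huffman merges: 1/5+1/4→9/20; 27/100+7/25→11/20; 9/20+11/20→1. L = 2 ≈ 2.0000.
L − H = 2.0000 − 1.9886 = 0.011 bits.

0.011 bits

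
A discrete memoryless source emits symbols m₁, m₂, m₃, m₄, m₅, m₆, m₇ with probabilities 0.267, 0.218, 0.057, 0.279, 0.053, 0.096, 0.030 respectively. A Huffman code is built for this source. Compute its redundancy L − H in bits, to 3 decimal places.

0.021 bits

Entropy H = −Σ p log₂ p ≈ 2.4381 bits.
Huffman merges: 3/100+53/1000→83/1000; 57/1000+83/1000→7/50; 12/125+7/50→59/250; 109/500+59/250→227/500; 267/1000+279/1000→273/500; 227/500+273/500→1. L = 2459/1000 ≈ 2.4590.
L − H = 2.4590 − 2.4381 = 0.021 bits.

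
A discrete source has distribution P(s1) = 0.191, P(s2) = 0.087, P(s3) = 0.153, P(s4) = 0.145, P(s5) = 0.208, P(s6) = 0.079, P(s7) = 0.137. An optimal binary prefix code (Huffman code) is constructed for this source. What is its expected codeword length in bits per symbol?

2.767 bits/symbol

Repeatedly combine the two least-probable nodes; the expected code length is the sum of the merged weights.
merge 79/1000 + 87/1000 → 83/500
merge 137/1000 + 29/200 → 141/500
merge 153/1000 + 83/500 → 319/1000
merge 191/1000 + 26/125 → 399/1000
merge 141/500 + 319/1000 → 601/1000
merge 399/1000 + 601/1000 → 1
L = 83/500 + 141/500 + 319/1000 + 399/1000 + 601/1000 + 1 = 2767/1000 = 2.767 bits/symbol.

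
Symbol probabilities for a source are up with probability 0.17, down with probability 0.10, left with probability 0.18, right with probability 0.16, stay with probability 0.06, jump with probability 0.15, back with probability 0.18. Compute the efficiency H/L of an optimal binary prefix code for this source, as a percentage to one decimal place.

Entropy H = −Σ p log₂ p ≈ 2.7345 bits.
Huffman merges: 3/50+1/10→4/25; 3/20+4/25→31/100; 4/25+17/100→33/100; 9/50+9/50→9/25; 31/100+33/100→16/25; 9/25+16/25→1. L = 14/5 ≈ 2.8000.
Efficiency = H/L = 2.7345/2.8000 = 97.7%.

97.7%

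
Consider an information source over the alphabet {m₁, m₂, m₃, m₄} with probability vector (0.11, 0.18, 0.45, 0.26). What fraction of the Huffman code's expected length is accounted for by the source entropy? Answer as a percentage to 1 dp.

98.9%

Entropy H = −Σ p log₂ p ≈ 1.8193 bits.
Huffman merges: 11/100+9/50→29/100; 13/50+29/100→11/20; 9/20+11/20→1. L = 46/25 ≈ 1.8400.
Efficiency = H/L = 1.8193/1.8400 = 98.9%.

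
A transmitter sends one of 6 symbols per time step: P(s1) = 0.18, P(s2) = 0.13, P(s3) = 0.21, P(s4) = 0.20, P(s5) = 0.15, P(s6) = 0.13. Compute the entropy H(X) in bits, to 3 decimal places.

2.558 bits

H = −Σ pᵢ log₂ pᵢ.
−0.18·log₂(0.18) = 0.4453
−0.13·log₂(0.13) = 0.3826
−0.21·log₂(0.21) = 0.4728
−0.20·log₂(0.20) = 0.4644
−0.15·log₂(0.15) = 0.4105
−0.13·log₂(0.13) = 0.3826
Sum ≈ 2.5583 → 2.558 bits.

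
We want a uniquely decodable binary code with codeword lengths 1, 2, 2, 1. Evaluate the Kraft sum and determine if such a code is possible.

1.5; no

With common denominator 2^2 = 4: Σ 2^(−ℓᵢ) = 2/4 + 1/4 + 1/4 + 2/4 = 6/4 = 1.5.
Kraft's inequality requires Σ ≤ 1; here Σ = 1.5 > 1, so no such prefix code exists.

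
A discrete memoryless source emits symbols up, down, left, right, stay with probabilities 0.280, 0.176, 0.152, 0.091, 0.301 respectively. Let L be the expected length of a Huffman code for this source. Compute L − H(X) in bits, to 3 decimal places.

Entropy H = −Σ p log₂ p ≈ 2.2045 bits.
Huffman merges: 91/1000+19/125→243/1000; 22/125+243/1000→419/1000; 7/25+301/1000→581/1000; 419/1000+581/1000→1. L = 2243/1000 ≈ 2.2430.
L − H = 2.2430 − 2.2045 = 0.038 bits.

0.038 bits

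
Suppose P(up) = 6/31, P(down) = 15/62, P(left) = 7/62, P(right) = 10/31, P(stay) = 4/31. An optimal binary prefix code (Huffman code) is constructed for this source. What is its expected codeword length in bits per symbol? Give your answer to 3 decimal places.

Repeatedly combine the two least-probable nodes; the expected code length is the sum of the merged weights.
merge 7/62 + 4/31 → 15/62
merge 6/31 + 15/62 → 27/62
merge 15/62 + 10/31 → 35/62
merge 27/62 + 35/62 → 1
L = 15/62 + 27/62 + 35/62 + 1 = 139/62 ≈ 2.242 bits/symbol.

2.242 bits/symbol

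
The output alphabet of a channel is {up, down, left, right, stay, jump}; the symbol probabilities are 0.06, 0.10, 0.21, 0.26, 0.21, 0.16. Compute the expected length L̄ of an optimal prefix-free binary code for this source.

2.48 bits/symbol

Repeatedly combine the two least-probable nodes; the expected code length is the sum of the merged weights.
merge 3/50 + 1/10 → 4/25
merge 4/25 + 4/25 → 8/25
merge 21/100 + 21/100 → 21/50
merge 13/50 + 8/25 → 29/50
merge 21/50 + 29/50 → 1
L = 4/25 + 8/25 + 21/50 + 29/50 + 1 = 62/25 = 2.48 bits/symbol.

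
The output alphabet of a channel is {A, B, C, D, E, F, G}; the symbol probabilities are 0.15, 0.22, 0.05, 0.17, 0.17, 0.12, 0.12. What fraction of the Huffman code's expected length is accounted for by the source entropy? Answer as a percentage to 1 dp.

97.5%

Entropy H = −Σ p log₂ p ≈ 2.7105 bits.
Huffman merges: 1/20+3/25→17/100; 3/25+3/20→27/100; 17/100+17/100→17/50; 17/100+11/50→39/100; 27/100+17/50→61/100; 39/100+61/100→1. L = 139/50 ≈ 2.7800.
Efficiency = H/L = 2.7105/2.7800 = 97.5%.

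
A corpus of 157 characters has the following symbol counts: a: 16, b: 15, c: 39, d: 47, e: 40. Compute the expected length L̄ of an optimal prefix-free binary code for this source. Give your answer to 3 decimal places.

Probabilities are the counts divided by 157.
Repeatedly combine the two least-probable nodes; the expected code length is the sum of the merged weights.
merge 15/157 + 16/157 → 31/157
merge 31/157 + 39/157 → 70/157
merge 40/157 + 47/157 → 87/157
merge 70/157 + 87/157 → 1
L = 31/157 + 70/157 + 87/157 + 1 = 345/157 ≈ 2.197 bits/symbol.

2.197 bits/symbol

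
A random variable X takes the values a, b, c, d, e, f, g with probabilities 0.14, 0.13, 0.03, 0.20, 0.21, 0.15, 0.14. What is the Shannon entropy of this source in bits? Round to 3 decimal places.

H = −Σ pᵢ log₂ pᵢ.
−0.14·log₂(0.14) = 0.3971
−0.13·log₂(0.13) = 0.3826
−0.03·log₂(0.03) = 0.1518
−0.20·log₂(0.20) = 0.4644
−0.21·log₂(0.21) = 0.4728
−0.15·log₂(0.15) = 0.4105
−0.14·log₂(0.14) = 0.3971
Sum ≈ 2.6764 → 2.676 bits.

2.676 bits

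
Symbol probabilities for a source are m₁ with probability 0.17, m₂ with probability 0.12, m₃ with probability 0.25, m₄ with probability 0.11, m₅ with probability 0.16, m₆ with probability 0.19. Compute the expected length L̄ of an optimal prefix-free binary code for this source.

Repeatedly combine the two least-probable nodes; the expected code length is the sum of the merged weights.
merge 11/100 + 3/25 → 23/100
merge 4/25 + 17/100 → 33/100
merge 19/100 + 23/100 → 21/50
merge 1/4 + 33/100 → 29/50
merge 21/50 + 29/50 → 1
L = 23/100 + 33/100 + 21/50 + 29/50 + 1 = 64/25 = 2.56 bits/symbol.

2.56 bits/symbol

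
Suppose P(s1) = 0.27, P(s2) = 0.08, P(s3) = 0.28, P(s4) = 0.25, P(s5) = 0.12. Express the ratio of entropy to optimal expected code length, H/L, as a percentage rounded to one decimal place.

99.2%

Entropy H = −Σ p log₂ p ≈ 2.1828 bits.
Huffman merges: 2/25+3/25→1/5; 1/5+1/4→9/20; 27/100+7/25→11/20; 9/20+11/20→1. L = 11/5 ≈ 2.2000.
Efficiency = H/L = 2.1828/2.2000 = 99.2%.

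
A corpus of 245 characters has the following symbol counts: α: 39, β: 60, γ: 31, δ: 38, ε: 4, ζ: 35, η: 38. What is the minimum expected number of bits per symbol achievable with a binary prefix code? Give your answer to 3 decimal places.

Probabilities are the counts divided by 245.
Repeatedly combine the two least-probable nodes; the expected code length is the sum of the merged weights.
merge 4/245 + 31/245 → 1/7
merge 1/7 + 1/7 → 2/7
merge 38/245 + 38/245 → 76/245
merge 39/245 + 12/49 → 99/245
merge 2/7 + 76/245 → 146/245
merge 99/245 + 146/245 → 1
L = 1/7 + 2/7 + 76/245 + 99/245 + 146/245 + 1 = 671/245 ≈ 2.739 bits/symbol.

2.739 bits/symbol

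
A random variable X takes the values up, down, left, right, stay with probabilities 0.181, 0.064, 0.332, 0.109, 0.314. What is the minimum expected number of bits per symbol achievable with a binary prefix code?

2.173 bits/symbol

Repeatedly combine the two least-probable nodes; the expected code length is the sum of the merged weights.
merge 8/125 + 109/1000 → 173/1000
merge 173/1000 + 181/1000 → 177/500
merge 157/500 + 83/250 → 323/500
merge 177/500 + 323/500 → 1
L = 173/1000 + 177/500 + 323/500 + 1 = 2173/1000 = 2.173 bits/symbol.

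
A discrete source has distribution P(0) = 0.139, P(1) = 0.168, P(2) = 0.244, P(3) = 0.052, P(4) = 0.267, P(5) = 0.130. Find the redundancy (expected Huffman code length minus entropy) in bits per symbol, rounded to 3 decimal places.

0.051 bits

Entropy H = −Σ p log₂ p ≈ 2.4377 bits.
Huffman merges: 13/250+13/100→91/500; 139/1000+21/125→307/1000; 91/500+61/250→213/500; 267/1000+307/1000→287/500; 213/500+287/500→1. L = 2489/1000 ≈ 2.4890.
L − H = 2.4890 − 2.4377 = 0.051 bits.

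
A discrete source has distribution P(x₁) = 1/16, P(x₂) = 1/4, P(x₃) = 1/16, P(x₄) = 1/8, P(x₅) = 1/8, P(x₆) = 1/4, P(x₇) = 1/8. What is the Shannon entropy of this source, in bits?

2.625 bits

Each probability is a power of 1/2, so log₂(1/p) is an integer.
H = Σ p·log₂(1/p) = 1/16·4 + 1/4·2 + 1/16·4 + 1/8·3 + 1/8·3 + 1/4·2 + 1/8·3 = 2.625 bits.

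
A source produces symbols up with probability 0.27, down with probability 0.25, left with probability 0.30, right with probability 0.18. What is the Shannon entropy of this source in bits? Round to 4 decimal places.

1.9764 bits

H = −Σ pᵢ log₂ pᵢ.
−0.27·log₂(0.27) = 0.5100
−0.25·log₂(0.25) = 0.5000
−0.30·log₂(0.30) = 0.5211
−0.18·log₂(0.18) = 0.4453
Sum ≈ 1.9764 → 1.9764 bits.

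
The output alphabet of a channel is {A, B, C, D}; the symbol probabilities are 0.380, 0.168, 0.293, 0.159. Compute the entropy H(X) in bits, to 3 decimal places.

H = −Σ pᵢ log₂ pᵢ.
−0.380·log₂(0.380) = 0.5305
−0.168·log₂(0.168) = 0.4323
−0.293·log₂(0.293) = 0.5189
−0.159·log₂(0.159) = 0.4218
Sum ≈ 1.9035 → 1.904 bits.

1.904 bits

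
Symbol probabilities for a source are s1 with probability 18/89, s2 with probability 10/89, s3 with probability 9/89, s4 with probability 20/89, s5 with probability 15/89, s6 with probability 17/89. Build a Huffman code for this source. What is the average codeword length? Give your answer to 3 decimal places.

2.573 bits/symbol

Repeatedly combine the two least-probable nodes; the expected code length is the sum of the merged weights.
merge 9/89 + 10/89 → 19/89
merge 15/89 + 17/89 → 32/89
merge 18/89 + 19/89 → 37/89
merge 20/89 + 32/89 → 52/89
merge 37/89 + 52/89 → 1
L = 19/89 + 32/89 + 37/89 + 52/89 + 1 = 229/89 ≈ 2.573 bits/symbol.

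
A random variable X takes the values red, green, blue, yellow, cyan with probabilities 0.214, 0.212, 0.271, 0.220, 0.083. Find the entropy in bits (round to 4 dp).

2.2395 bits

H = −Σ pᵢ log₂ pᵢ.
−0.214·log₂(0.214) = 0.4760
−0.212·log₂(0.212) = 0.4744
−0.271·log₂(0.271) = 0.5105
−0.220·log₂(0.220) = 0.4806
−0.083·log₂(0.083) = 0.2980
Sum ≈ 2.2395 → 2.2395 bits.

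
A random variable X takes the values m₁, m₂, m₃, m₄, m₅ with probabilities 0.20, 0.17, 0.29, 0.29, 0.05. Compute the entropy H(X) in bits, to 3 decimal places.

2.151 bits

H = −Σ pᵢ log₂ pᵢ.
−0.20·log₂(0.20) = 0.4644
−0.17·log₂(0.17) = 0.4346
−0.29·log₂(0.29) = 0.5179
−0.29·log₂(0.29) = 0.5179
−0.05·log₂(0.05) = 0.2161
Sum ≈ 2.1509 → 2.151 bits.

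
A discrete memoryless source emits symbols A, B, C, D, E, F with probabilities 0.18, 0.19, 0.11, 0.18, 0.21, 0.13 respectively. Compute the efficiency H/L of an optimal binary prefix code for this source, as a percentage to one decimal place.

Entropy H = −Σ p log₂ p ≈ 2.5516 bits.
Huffman merges: 11/100+13/100→6/25; 9/50+9/50→9/25; 19/100+21/100→2/5; 6/25+9/25→3/5; 2/5+3/5→1. L = 13/5 ≈ 2.6000.
Efficiency = H/L = 2.5516/2.6000 = 98.1%.

98.1%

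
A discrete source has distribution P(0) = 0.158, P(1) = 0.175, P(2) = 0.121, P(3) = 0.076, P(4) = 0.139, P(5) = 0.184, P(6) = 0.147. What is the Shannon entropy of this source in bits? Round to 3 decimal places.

2.764 bits

H = −Σ pᵢ log₂ pᵢ.
−0.158·log₂(0.158) = 0.4206
−0.175·log₂(0.175) = 0.4401
−0.121·log₂(0.121) = 0.3687
−0.076·log₂(0.076) = 0.2826
−0.139·log₂(0.139) = 0.3957
−0.184·log₂(0.184) = 0.4494
−0.147·log₂(0.147) = 0.4066
Sum ≈ 2.7636 → 2.764 bits.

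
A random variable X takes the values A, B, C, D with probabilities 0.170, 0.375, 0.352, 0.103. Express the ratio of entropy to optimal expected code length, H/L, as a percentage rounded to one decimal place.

Entropy H = −Σ p log₂ p ≈ 1.8332 bits.
Huffman merges: 103/1000+17/100→273/1000; 273/1000+44/125→5/8; 3/8+5/8→1. L = 949/500 ≈ 1.8980.
Efficiency = H/L = 1.8332/1.8980 = 96.6%.

96.6%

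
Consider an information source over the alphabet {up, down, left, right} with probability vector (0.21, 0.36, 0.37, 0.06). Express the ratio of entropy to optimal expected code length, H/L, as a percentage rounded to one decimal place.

Entropy H = −Σ p log₂ p ≈ 1.7777 bits.
Huffman merges: 3/50+21/100→27/100; 27/100+9/25→63/100; 37/100+63/100→1. L = 19/10 ≈ 1.9000.
Efficiency = H/L = 1.7777/1.9000 = 93.6%.

93.6%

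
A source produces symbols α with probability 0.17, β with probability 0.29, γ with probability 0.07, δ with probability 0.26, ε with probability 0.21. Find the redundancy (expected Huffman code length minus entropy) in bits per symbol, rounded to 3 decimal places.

Entropy H = −Σ p log₂ p ≈ 2.1992 bits.
Huffman merges: 7/100+17/100→6/25; 21/100+6/25→9/20; 13/50+29/100→11/20; 9/20+11/20→1. L = 56/25 ≈ 2.2400.
L − H = 2.2400 − 2.1992 = 0.041 bits.

0.041 bits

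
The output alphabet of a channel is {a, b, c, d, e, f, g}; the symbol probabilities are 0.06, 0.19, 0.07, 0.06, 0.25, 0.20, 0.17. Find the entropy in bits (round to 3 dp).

2.610 bits

H = −Σ pᵢ log₂ pᵢ.
−0.06·log₂(0.06) = 0.2435
−0.19·log₂(0.19) = 0.4552
−0.07·log₂(0.07) = 0.2686
−0.06·log₂(0.06) = 0.2435
−0.25·log₂(0.25) = 0.5000
−0.20·log₂(0.20) = 0.4644
−0.17·log₂(0.17) = 0.4346
Sum ≈ 2.6098 → 2.610 bits.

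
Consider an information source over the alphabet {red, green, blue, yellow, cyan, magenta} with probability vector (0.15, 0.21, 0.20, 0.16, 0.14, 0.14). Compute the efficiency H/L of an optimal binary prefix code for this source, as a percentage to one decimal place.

99.0%

Entropy H = −Σ p log₂ p ≈ 2.5650 bits.
Huffman merges: 7/50+7/50→7/25; 3/20+4/25→31/100; 1/5+21/100→41/100; 7/25+31/100→59/100; 41/100+59/100→1. L = 259/100 ≈ 2.5900.
Efficiency = H/L = 2.5650/2.5900 = 99.0%.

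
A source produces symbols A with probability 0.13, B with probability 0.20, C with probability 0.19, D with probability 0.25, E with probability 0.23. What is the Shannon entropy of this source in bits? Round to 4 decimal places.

2.2899 bits

H = −Σ pᵢ log₂ pᵢ.
−0.13·log₂(0.13) = 0.3826
−0.20·log₂(0.20) = 0.4644
−0.19·log₂(0.19) = 0.4552
−0.25·log₂(0.25) = 0.5000
−0.23·log₂(0.23) = 0.4877
Sum ≈ 2.2899 → 2.2899 bits.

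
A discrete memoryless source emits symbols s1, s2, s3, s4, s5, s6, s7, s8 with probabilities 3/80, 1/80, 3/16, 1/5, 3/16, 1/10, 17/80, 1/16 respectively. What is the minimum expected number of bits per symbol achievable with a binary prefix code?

2.75 bits/symbol

Repeatedly combine the two least-probable nodes; the expected code length is the sum of the merged weights.
merge 1/80 + 3/80 → 1/20
merge 1/20 + 1/16 → 9/80
merge 1/10 + 9/80 → 17/80
merge 3/16 + 3/16 → 3/8
merge 1/5 + 17/80 → 33/80
merge 17/80 + 3/8 → 47/80
merge 33/80 + 47/80 → 1
L = 1/20 + 9/80 + 17/80 + 3/8 + 33/80 + 47/80 + 1 = 11/4 = 2.75 bits/symbol.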